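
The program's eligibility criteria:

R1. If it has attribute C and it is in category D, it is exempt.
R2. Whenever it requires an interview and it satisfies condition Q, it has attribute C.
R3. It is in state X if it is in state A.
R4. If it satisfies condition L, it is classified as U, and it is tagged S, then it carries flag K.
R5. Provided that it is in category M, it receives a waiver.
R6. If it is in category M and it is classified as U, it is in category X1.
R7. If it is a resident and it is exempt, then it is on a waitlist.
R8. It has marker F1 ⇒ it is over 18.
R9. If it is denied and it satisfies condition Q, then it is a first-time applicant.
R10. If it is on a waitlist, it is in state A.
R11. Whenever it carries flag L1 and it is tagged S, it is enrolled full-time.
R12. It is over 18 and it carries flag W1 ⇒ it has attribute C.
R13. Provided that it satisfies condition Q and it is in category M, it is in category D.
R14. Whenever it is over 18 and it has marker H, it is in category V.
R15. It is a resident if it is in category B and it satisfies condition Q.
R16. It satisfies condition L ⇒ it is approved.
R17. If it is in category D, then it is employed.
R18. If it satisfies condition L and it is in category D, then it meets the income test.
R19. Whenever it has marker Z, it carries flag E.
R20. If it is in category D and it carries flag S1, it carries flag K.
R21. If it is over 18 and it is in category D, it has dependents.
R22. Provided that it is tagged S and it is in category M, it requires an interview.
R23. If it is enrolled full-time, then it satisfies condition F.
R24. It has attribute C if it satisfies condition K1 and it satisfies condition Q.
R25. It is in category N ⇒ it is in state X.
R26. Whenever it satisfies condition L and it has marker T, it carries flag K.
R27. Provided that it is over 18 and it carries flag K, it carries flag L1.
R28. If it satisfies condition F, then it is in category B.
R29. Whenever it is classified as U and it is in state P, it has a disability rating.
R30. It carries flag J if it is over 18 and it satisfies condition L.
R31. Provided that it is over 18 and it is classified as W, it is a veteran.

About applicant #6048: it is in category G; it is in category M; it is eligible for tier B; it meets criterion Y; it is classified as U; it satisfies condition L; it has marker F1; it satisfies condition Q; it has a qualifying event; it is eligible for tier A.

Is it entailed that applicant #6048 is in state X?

No

Forward chaining from the given facts derives: receives a waiver, is in category X1, is over 18, is in category D, is approved, is employed, meets the income test, has dependents, carries flag J.
Rules concluding "it is in state X": R3 needs "it is in state A"; R25 needs "it is in category N" — none of these are established.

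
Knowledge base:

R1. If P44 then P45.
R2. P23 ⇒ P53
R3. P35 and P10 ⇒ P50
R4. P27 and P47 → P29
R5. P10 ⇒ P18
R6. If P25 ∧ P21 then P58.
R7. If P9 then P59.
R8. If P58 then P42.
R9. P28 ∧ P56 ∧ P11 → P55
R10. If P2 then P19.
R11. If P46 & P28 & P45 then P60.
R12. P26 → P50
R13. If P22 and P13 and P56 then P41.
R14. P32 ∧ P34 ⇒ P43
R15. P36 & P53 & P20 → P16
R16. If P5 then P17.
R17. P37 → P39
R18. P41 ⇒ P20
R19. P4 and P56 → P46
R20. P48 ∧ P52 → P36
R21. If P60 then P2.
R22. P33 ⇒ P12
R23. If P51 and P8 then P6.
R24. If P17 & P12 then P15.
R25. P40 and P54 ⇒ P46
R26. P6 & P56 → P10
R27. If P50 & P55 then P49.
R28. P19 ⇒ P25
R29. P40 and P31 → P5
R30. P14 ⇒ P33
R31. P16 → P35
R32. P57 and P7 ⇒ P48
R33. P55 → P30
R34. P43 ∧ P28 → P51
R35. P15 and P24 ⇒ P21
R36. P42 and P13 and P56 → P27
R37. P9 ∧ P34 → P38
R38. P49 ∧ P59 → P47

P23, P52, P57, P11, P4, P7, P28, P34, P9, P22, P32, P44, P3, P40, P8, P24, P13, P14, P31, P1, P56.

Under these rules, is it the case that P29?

Yes

P45  (by R1: P44)
P53  (by R2: P23)
P59  (by R7: P9)
P55  (by R9: P28, P56, P11)
P41  (by R13: P22, P13, P56)
P43  (by R14: P32, P34)
P20  (by R18: P41)
P46  (by R19: P4, P56)
P5  (by R29: P40, P31)
P33  (by R30: P14)
P48  (by R32: P57, P7)
P51  (by R34: P43, P28)
P60  (by R11: P46, P28, P45)
P17  (by R16: P5)
P36  (by R20: P48, P52)
P2  (by R21: P60)
P12  (by R22: P33)
P6  (by R23: P51, P8)
P15  (by R24: P17, P12)
P10  (by R26: P6, P56)
P21  (by R35: P15, P24)
P19  (by R10: P2)
P16  (by R15: P36, P53, P20)
P25  (by R28: P19)
P35  (by R31: P16)
P50  (by R3: P35, P10)
P58  (by R6: P25, P21)
P42  (by R8: P58)
P49  (by R27: P50, P55)
P27  (by R36: P42, P13, P56)
P47  (by R38: P49, P59)
P29  (by R4: P27, P47)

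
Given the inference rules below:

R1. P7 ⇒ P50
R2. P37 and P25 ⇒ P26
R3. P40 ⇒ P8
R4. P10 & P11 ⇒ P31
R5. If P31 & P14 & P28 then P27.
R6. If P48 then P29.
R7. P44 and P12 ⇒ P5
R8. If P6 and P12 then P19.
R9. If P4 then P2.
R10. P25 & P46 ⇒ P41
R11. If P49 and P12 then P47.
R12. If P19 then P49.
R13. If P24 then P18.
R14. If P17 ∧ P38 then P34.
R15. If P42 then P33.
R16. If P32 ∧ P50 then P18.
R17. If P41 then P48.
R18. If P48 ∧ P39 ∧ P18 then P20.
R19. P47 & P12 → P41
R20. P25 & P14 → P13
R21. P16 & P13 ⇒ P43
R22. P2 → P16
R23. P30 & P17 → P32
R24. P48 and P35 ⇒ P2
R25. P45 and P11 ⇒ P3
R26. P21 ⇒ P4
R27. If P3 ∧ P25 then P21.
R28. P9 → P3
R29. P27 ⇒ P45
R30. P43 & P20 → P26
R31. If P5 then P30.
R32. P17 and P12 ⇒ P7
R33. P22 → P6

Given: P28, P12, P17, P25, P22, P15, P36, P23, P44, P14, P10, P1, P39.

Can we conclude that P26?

Forward chaining from the given facts derives: P5, P13, P30, P7, P6, P50, P19, P49, P32, P47, P18, P41, P48, P20, P29.
Rules concluding P26: R2 needs P37; R30 needs P43 — none of these are established.

No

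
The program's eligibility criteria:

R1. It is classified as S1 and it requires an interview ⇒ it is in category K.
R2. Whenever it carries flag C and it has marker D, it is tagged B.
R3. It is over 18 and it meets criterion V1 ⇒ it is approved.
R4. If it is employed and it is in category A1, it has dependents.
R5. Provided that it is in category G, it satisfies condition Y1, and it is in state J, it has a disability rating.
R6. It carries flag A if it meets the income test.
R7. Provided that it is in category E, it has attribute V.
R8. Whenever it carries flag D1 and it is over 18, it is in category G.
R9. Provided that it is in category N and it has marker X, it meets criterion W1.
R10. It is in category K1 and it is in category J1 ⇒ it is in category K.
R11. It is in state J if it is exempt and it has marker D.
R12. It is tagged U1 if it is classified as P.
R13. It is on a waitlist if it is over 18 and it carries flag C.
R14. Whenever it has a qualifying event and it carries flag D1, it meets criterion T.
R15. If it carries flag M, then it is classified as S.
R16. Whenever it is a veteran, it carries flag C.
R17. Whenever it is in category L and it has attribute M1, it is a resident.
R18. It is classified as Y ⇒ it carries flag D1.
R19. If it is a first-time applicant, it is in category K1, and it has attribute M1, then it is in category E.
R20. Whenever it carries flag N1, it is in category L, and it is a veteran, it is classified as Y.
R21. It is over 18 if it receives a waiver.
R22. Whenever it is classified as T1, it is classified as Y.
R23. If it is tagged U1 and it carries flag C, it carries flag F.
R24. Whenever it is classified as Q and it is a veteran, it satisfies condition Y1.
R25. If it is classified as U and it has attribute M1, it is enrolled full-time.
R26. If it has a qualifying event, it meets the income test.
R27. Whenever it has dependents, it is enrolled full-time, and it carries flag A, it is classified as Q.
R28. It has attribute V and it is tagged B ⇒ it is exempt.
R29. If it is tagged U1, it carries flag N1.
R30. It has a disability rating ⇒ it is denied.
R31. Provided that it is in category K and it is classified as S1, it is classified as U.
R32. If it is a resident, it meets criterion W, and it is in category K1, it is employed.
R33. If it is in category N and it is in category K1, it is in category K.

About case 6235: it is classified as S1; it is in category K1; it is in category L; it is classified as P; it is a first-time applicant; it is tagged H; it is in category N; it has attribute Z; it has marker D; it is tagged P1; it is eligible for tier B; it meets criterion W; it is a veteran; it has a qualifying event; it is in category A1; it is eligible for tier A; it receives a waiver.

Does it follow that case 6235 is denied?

Forward chaining from the given facts derives: is tagged U1, carries flag C, is over 18, carries flag F, meets the income test, carries flag N1, is in category K, is tagged B, carries flag A, is on a waitlist, is classified as Y, is classified as U, carries flag D1, is in category G, meets criterion T.
The only rule concluding "it is denied" is R30, which needs "it has a disability rating"; that is never established.

No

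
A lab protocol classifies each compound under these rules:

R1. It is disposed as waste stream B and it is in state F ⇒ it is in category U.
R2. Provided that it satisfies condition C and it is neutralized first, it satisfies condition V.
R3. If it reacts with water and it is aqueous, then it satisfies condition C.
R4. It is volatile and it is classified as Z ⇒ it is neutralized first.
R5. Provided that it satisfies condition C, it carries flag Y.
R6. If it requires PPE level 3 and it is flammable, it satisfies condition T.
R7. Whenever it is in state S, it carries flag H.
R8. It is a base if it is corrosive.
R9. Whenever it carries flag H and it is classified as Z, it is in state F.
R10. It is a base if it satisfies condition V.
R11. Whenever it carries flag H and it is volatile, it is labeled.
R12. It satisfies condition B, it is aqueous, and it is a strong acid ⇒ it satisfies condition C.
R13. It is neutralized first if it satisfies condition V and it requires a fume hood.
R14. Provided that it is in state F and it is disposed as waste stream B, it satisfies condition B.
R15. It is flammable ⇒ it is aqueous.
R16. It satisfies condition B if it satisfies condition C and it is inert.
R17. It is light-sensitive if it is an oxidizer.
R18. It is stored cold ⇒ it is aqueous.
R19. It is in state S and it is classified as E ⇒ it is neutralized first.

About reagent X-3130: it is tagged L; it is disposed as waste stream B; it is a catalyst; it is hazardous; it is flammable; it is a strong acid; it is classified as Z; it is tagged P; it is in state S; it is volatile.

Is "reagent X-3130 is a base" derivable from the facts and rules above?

By R4 (it is volatile, it is classified as Z): it is neutralized first.
By R7 (it is in state S): it carries flag H.
By R9 (it carries flag H, it is classified as Z): it is in state F.
By R14 (it is in state F, it is disposed as waste stream B): it satisfies condition B.
By R15 (it is flammable): it is aqueous.
By R12 (it satisfies condition B, it is aqueous, it is a strong acid): it satisfies condition C.
By R2 (it satisfies condition C, it is neutralized first): it satisfies condition V.
By R10 (it satisfies condition V): it is a base.

Yes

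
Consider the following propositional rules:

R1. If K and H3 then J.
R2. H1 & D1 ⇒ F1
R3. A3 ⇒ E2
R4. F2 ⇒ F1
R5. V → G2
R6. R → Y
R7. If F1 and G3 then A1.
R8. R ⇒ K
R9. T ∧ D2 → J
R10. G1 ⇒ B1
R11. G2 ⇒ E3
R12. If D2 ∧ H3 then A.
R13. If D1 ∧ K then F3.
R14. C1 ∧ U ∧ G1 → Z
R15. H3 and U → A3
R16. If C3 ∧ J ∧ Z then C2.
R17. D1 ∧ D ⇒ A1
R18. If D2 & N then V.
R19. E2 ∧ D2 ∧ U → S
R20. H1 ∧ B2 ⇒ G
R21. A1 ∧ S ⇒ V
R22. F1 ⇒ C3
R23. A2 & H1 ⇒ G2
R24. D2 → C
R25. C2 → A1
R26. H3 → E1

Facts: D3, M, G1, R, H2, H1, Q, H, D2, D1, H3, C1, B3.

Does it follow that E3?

No

Forward chaining from the given facts derives: F1, Y, K, B1, A, F3, C3, C, E1, J.
The only rule concluding E3 is R11, which needs G2; that is never established.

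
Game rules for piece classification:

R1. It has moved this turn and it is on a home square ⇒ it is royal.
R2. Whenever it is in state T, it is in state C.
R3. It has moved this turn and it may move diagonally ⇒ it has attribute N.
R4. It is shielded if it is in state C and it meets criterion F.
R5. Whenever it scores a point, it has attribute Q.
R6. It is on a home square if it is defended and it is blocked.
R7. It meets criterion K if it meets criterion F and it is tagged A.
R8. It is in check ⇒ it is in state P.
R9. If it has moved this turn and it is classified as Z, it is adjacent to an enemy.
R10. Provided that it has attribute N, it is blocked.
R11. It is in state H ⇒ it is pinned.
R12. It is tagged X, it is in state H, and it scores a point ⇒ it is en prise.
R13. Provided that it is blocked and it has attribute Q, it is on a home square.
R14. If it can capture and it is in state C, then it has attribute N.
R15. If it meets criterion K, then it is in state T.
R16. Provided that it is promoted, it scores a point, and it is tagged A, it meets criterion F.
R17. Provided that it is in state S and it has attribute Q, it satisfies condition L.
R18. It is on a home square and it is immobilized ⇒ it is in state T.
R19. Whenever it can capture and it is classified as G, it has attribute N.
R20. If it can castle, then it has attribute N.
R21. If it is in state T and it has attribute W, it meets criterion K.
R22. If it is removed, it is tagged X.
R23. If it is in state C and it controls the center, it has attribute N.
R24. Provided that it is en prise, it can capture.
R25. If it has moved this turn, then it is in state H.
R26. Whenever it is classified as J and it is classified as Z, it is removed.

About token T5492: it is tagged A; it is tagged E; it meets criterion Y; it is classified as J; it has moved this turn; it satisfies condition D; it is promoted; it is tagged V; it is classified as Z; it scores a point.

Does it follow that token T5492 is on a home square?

Yes

By R5 (it scores a point): it has attribute Q.
By R16 (it is promoted, it scores a point, it is tagged A): it meets criterion F.
By R25 (it has moved this turn): it is in state H.
By R26 (it is classified as J, it is classified as Z): it is removed.
By R7 (it meets criterion F, it is tagged A): it meets criterion K.
By R15 (it meets criterion K): it is in state T.
By R22 (it is removed): it is tagged X.
By R2 (it is in state T): it is in state C.
By R12 (it is tagged X, it is in state H, it scores a point): it is en prise.
By R24 (it is en prise): it can capture.
By R14 (it can capture, it is in state C): it has attribute N.
By R10 (it has attribute N): it is blocked.
By R13 (it is blocked, it has attribute Q): it is on a home square.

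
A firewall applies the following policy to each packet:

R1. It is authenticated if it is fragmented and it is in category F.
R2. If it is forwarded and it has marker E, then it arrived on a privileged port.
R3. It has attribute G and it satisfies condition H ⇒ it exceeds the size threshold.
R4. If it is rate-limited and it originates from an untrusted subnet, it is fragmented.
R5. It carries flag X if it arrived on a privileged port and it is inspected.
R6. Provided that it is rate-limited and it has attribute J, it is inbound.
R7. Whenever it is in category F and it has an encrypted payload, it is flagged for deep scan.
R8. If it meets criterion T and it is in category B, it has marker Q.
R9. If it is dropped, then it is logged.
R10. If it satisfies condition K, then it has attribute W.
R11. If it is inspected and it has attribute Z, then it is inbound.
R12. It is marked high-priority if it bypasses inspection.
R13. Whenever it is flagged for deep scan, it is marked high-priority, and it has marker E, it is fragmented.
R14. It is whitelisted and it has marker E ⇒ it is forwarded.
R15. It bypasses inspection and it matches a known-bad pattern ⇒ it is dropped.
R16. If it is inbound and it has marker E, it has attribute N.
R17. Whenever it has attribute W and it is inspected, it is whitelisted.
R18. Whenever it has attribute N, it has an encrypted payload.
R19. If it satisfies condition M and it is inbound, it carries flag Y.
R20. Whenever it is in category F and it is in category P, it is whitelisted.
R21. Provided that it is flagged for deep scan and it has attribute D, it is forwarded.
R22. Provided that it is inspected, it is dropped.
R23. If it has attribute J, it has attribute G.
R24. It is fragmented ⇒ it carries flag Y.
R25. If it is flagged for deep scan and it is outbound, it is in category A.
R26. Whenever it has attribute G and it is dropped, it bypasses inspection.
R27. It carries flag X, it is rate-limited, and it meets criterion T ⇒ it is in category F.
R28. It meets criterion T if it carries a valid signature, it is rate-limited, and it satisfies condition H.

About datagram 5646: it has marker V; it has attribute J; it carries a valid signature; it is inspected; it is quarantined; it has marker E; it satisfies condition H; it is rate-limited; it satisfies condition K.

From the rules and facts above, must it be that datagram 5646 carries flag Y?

By R6 (it is rate-limited, it has attribute J): it is inbound.
By R10 (it satisfies condition K): it has attribute W.
By R16 (it is inbound, it has marker E): it has attribute N.
By R17 (it has attribute W, it is inspected): it is whitelisted.
By R18 (it has attribute N): it has an encrypted payload.
By R22 (it is inspected): it is dropped.
By R23 (it has attribute J): it has attribute G.
By R26 (it has attribute G, it is dropped): it bypasses inspection.
By R28 (it carries a valid signature, it is rate-limited, it satisfies condition H): it meets criterion T.
By R12 (it bypasses inspection): it is marked high-priority.
By R14 (it is whitelisted, it has marker E): it is forwarded.
By R2 (it is forwarded, it has marker E): it arrived on a privileged port.
By R5 (it arrived on a privileged port, it is inspected): it carries flag X.
By R27 (it carries flag X, it is rate-limited, it meets criterion T): it is in category F.
By R7 (it is in category F, it has an encrypted payload): it is flagged for deep scan.
By R13 (it is flagged for deep scan, it is marked high-priority, it has marker E): it is fragmented.
By R24 (it is fragmented): it carries flag Y.

Yes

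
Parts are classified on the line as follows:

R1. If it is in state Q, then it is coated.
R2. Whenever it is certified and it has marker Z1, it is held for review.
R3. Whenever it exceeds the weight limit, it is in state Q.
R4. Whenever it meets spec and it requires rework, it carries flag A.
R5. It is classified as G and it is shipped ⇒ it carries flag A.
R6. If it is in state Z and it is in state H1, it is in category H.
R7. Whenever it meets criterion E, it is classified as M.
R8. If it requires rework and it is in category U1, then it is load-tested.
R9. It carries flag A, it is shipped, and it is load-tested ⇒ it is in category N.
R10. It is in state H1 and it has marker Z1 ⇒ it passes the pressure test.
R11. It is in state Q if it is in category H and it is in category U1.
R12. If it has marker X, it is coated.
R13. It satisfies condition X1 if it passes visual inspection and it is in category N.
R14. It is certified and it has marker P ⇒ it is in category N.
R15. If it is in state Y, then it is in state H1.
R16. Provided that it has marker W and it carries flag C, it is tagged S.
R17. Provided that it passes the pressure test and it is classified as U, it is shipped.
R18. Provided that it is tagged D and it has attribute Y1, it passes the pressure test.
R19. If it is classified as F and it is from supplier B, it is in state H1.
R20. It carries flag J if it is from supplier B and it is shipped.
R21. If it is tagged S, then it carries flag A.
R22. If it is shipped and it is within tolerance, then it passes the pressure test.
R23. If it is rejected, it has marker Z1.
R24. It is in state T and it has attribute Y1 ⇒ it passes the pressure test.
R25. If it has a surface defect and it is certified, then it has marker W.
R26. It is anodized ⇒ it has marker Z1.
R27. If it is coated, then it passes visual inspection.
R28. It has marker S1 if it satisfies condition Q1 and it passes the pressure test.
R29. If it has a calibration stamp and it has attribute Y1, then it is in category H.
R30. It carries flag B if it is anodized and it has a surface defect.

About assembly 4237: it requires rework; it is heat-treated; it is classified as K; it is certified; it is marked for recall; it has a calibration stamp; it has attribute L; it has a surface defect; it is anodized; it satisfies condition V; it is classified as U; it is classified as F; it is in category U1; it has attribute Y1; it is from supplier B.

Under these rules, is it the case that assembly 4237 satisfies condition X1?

No

Forward chaining from the given facts derives: is load-tested, is in state H1, has marker W, has marker Z1, is in category H, carries flag B, is held for review, passes the pressure test, is in state Q, is shipped, carries flag J, is coated, passes visual inspection.
The only rule concluding "it satisfies condition X1" is R13, which needs "it is in category N"; that is never established.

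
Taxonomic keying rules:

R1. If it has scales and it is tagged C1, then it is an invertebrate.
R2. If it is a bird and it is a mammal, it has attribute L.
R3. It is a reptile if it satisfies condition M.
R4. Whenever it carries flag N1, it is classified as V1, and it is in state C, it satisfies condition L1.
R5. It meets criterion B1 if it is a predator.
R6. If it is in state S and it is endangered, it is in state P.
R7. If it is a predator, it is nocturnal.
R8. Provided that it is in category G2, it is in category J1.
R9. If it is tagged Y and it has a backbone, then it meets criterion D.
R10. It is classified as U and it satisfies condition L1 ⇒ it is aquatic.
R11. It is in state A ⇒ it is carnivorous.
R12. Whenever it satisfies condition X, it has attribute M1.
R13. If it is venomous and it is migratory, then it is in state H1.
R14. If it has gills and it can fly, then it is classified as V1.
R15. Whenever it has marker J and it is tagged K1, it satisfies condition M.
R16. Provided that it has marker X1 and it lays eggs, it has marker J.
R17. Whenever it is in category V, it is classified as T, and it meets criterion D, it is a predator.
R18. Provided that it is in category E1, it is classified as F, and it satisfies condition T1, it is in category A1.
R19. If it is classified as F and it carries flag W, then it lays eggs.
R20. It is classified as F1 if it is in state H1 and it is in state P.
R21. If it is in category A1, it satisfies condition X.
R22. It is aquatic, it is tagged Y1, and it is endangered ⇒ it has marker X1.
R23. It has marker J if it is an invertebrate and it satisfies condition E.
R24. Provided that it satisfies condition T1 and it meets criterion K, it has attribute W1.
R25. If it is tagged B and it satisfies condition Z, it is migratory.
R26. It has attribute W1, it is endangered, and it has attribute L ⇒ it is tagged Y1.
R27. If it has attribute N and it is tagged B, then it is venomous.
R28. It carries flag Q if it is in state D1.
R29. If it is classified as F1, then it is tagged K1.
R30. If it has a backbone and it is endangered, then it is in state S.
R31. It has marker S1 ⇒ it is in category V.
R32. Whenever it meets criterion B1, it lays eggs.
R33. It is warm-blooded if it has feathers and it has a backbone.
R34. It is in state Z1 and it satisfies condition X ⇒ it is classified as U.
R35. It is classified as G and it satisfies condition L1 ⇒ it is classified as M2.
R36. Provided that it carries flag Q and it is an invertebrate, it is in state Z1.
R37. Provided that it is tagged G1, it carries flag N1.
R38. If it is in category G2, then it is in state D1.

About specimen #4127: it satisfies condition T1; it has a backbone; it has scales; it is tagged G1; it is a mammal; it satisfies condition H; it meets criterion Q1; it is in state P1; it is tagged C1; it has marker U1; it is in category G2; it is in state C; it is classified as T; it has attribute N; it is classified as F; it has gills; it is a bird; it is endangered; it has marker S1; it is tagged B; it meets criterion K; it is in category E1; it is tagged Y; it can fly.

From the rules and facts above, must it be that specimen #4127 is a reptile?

No

Forward chaining from the given facts derives: is an invertebrate, has attribute L, is in category J1, meets criterion D, is classified as V1, is in category A1, satisfies condition X, has attribute W1, is tagged Y1, is venomous, is in state S, is in category V, carries flag N1, is in state D1, satisfies condition L1, is in state P, has attribute M1, is a predator, carries flag Q, is in state Z1, meets criterion B1, is nocturnal, lays eggs, is classified as U, is aquatic, has marker X1, has marker J.
The only rule concluding "it is a reptile" is R3, which needs "it satisfies condition M"; that is never established.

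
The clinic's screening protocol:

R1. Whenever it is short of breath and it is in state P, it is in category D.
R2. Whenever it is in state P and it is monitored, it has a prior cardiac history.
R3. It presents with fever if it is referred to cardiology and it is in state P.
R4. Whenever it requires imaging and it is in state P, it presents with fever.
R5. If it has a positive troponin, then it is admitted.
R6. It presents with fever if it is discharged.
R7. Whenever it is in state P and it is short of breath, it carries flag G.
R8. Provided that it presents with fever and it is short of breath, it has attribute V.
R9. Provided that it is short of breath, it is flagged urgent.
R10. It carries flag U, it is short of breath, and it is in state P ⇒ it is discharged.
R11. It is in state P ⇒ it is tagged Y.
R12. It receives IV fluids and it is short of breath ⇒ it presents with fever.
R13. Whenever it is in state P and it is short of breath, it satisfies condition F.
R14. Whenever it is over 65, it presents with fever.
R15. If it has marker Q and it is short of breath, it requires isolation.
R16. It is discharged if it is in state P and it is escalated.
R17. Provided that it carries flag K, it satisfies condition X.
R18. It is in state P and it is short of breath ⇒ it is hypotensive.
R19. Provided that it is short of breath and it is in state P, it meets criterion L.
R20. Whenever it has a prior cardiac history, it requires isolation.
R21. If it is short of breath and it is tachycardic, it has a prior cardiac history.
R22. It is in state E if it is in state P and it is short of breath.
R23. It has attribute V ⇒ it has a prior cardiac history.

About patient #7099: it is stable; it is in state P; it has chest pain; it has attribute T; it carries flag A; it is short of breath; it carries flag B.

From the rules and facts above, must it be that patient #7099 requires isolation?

No

Forward chaining from the given facts derives: is in category D, carries flag G, is flagged urgent, is tagged Y, satisfies condition F, is hypotensive, meets criterion L, is in state E.
Rules concluding "it requires isolation": R15 needs "it has marker Q"; R20 needs "it has a prior cardiac history" — none of these are established.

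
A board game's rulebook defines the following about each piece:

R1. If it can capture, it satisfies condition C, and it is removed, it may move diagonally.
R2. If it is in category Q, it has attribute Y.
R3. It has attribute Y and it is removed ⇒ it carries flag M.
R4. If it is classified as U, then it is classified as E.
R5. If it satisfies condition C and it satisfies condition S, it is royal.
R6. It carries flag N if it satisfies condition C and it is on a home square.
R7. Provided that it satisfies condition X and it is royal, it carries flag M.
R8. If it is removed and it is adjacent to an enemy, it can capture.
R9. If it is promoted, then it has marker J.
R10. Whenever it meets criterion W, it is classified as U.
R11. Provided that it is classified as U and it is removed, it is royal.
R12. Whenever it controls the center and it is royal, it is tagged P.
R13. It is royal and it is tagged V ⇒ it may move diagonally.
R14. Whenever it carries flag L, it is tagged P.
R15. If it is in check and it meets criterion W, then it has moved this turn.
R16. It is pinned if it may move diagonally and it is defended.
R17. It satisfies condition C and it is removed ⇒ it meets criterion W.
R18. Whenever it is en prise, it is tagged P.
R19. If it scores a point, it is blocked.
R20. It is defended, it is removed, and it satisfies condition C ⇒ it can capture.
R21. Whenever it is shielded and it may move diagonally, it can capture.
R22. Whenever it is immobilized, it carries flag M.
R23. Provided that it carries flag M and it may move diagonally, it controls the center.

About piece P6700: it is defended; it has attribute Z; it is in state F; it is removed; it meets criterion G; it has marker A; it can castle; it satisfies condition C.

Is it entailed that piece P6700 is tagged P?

Forward chaining from the given facts derives: meets criterion W, can capture, may move diagonally, is classified as U, is royal, is pinned, is classified as E.
Rules concluding "it is tagged P": R12 needs "it controls the center"; R14 needs "it carries flag L"; R18 needs "it is en prise" — none of these are established.

No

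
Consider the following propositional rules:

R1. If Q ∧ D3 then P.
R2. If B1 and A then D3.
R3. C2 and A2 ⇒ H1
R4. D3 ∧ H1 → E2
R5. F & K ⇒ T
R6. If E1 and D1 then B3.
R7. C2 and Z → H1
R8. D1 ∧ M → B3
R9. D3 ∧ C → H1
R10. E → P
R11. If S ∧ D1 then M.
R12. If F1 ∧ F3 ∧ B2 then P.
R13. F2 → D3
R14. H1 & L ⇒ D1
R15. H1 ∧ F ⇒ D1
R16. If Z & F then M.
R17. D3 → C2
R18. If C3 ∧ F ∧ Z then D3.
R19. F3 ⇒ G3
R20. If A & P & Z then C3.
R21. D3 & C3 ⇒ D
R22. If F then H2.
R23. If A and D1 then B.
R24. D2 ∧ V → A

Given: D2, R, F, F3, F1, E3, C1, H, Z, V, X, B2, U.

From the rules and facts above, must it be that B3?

P  (by R12: F1, F3, B2)
M  (by R16: Z, F)
A  (by R24: D2, V)
C3  (by R20: A, P, Z)
D3  (by R18: C3, F, Z)
C2  (by R17: D3)
H1  (by R7: C2, Z)
D1  (by R15: H1, F)
B3  (by R8: D1, M)

Yes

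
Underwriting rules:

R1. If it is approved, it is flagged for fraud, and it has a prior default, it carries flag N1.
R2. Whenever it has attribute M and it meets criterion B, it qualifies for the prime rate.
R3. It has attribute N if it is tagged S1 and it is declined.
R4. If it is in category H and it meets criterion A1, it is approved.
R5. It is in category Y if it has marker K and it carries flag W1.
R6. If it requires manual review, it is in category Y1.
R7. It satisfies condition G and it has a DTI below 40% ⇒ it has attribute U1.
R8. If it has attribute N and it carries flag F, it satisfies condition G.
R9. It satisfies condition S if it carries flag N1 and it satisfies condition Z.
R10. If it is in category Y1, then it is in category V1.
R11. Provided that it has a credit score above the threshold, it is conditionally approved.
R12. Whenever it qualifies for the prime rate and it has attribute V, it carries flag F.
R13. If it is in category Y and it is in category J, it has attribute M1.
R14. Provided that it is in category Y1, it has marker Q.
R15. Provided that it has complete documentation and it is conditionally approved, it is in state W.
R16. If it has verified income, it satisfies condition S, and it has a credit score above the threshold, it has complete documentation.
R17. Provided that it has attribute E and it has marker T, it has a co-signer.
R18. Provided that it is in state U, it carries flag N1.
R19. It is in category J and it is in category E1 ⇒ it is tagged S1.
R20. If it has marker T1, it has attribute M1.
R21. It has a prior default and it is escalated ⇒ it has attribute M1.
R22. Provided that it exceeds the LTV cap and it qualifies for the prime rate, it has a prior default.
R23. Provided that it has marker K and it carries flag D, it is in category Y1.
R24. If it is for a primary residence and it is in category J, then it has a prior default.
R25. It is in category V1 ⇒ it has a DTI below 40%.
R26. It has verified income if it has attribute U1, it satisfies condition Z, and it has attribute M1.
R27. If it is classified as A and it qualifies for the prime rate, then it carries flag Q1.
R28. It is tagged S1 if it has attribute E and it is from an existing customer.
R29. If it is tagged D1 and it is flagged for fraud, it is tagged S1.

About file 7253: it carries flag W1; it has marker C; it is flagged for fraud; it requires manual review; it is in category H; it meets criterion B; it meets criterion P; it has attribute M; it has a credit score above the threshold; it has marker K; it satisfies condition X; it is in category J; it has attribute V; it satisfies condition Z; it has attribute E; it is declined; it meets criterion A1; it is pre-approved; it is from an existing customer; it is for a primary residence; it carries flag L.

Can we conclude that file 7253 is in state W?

By R2 (it has attribute M, it meets criterion B): it qualifies for the prime rate.
By R4 (it is in category H, it meets criterion A1): it is approved.
By R5 (it has marker K, it carries flag W1): it is in category Y.
By R6 (it requires manual review): it is in category Y1.
By R10 (it is in category Y1): it is in category V1.
By R11 (it has a credit score above the threshold): it is conditionally approved.
By R12 (it qualifies for the prime rate, it has attribute V): it carries flag F.
By R13 (it is in category Y, it is in category J): it has attribute M1.
By R24 (it is for a primary residence, it is in category J): it has a prior default.
By R25 (it is in category V1): it has a DTI below 40%.
By R28 (it has attribute E, it is from an existing customer): it is tagged S1.
By R1 (it is approved, it is flagged for fraud, it has a prior default): it carries flag N1.
By R3 (it is tagged S1, it is declined): it has attribute N.
By R8 (it has attribute N, it carries flag F): it satisfies condition G.
By R9 (it carries flag N1, it satisfies condition Z): it satisfies condition S.
By R7 (it satisfies condition G, it has a DTI below 40%): it has attribute U1.
By R26 (it has attribute U1, it satisfies condition Z, it has attribute M1): it has verified income.
By R16 (it has verified income, it satisfies condition S, it has a credit score above the threshold): it has complete documentation.
By R15 (it has complete documentation, it is conditionally approved): it is in state W.

Yes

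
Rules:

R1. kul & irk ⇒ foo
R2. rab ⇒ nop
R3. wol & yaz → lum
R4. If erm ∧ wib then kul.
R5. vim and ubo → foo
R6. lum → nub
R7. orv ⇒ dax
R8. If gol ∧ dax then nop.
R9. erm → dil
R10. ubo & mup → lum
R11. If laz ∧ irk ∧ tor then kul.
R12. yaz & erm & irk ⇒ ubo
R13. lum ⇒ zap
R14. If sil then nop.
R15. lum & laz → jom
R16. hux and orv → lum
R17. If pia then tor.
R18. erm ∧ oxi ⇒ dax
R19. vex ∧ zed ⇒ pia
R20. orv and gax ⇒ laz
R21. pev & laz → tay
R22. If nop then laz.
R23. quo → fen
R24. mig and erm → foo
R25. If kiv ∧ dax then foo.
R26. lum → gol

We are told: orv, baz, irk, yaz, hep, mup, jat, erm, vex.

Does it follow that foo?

Forward chaining from the given facts derives: dax, dil, ubo, lum, zap, gol, nub, nop, laz, jom.
Rules concluding foo: R1 needs kul; R5 needs vim; R24 needs mig; R25 needs kiv — none of these are established.

No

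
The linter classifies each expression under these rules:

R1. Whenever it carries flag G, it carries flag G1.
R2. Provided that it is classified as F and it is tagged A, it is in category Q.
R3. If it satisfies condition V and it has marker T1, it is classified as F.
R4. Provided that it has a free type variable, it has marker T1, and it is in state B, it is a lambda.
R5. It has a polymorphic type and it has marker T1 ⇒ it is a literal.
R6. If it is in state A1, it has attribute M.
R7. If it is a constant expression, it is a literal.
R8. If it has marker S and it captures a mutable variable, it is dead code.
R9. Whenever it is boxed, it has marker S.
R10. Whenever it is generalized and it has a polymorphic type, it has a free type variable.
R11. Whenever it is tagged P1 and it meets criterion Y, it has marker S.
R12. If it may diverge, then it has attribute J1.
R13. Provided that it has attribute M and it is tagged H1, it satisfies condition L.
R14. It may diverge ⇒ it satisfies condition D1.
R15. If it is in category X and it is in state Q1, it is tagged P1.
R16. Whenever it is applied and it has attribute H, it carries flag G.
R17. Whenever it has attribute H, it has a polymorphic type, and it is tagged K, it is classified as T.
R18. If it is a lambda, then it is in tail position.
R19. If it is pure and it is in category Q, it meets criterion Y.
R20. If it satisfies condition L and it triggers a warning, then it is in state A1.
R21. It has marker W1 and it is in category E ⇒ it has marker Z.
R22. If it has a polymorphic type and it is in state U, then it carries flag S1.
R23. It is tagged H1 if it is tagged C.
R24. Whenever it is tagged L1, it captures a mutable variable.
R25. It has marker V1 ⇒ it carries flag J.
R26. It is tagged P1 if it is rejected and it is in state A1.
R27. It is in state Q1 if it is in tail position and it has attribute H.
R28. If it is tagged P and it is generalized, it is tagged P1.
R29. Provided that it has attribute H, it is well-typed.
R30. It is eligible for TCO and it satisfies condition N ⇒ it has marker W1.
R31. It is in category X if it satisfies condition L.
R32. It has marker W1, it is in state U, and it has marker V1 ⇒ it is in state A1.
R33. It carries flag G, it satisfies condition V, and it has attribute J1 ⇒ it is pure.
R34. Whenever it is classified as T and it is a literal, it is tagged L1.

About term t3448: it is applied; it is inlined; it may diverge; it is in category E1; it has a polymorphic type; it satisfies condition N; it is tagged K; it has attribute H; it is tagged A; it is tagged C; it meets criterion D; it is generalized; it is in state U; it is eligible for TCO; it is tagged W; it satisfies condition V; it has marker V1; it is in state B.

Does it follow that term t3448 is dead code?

Forward chaining from the given facts derives: has a free type variable, has attribute J1, satisfies condition D1, carries flag G, is classified as T, carries flag S1, is tagged H1, carries flag J, is well-typed, has marker W1, is in state A1, is pure, carries flag G1, has attribute M, satisfies condition L, is in category X.
The only rule concluding "it is dead code" is R8, which needs "it has marker S"; that is never established.

No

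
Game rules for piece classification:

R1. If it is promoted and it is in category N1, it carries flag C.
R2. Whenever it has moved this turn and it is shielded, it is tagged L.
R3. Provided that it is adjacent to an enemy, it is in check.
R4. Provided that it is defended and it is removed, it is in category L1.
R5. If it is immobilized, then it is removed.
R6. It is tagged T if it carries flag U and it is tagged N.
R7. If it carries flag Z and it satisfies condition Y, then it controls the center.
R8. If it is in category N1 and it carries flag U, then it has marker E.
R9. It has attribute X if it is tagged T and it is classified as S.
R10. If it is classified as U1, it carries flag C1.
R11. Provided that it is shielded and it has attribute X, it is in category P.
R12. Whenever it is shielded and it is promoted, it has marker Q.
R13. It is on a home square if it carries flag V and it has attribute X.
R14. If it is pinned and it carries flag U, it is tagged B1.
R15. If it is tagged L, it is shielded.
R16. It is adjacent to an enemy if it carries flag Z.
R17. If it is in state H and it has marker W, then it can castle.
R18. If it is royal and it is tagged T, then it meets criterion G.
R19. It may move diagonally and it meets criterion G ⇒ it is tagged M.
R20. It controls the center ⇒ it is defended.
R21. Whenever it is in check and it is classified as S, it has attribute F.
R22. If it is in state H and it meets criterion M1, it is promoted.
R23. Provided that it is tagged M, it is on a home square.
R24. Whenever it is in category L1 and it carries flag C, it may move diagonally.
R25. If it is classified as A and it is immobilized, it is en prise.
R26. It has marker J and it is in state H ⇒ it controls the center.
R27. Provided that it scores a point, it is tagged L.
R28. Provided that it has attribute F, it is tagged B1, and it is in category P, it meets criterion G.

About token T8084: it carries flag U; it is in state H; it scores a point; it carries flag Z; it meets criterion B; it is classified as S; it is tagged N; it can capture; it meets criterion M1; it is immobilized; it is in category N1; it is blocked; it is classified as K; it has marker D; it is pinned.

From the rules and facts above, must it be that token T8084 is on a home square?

No

Forward chaining from the given facts derives: is removed, is tagged T, has marker E, has attribute X, is tagged B1, is adjacent to an enemy, is promoted, is tagged L, carries flag C, is in check, is shielded, has attribute F, is in category P, has marker Q, meets criterion G.
Rules concluding "it is on a home square": R13 needs "it carries flag V"; R23 needs "it is tagged M" — none of these are established.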